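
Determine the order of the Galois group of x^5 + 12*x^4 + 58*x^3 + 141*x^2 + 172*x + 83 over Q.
The degree of the splitting field over Q equals the order of the Galois group, so first determine the group. The polynomial f is an irreducible quintic over Q, so G = Gal(f/Q) is a transitive subgroup of S_5: one of C_5 (5T1, order 5), D_5 (5T2, order 10), F_20 (5T3, order 20), A_5 (5T4, order 60) or S_5 (5T5, order 120). The discriminant of f is 2209 = 47^2, a perfect square, so G is contained in A_5. The transitive groups of degree 5 contained in A_5 are: C_5 (5T1, order 5), D_5 (5T2, order 10), A_5 (5T4, order 60). By Dedekind's theorem, for a prime p not dividing disc(f) the degrees of the irreducible factors of f mod p form the cycle type of an element of G. Factoring f modulo the 23 such primes p <= 89 (skipping 47, which divides the discriminant), each new pattern first appears at: mod 2: f = (x^5 + x^2 + 1), pattern 5; mod 5: f = (x + 1)(x^2 + 2x + 3)(x^2 + 4x + 1), pattern 2+2+1; mod 83: f = (x)(x + 56)(x + 62)(x + 70)(x + 73), pattern 1+1+1+1+1. No other pattern occurs in this range, so the set of observed cycle types is {5, 2+2+1, 1+1+1+1+1}. The candidates containing elements of all these cycle types are D_5 (5T2) of order 10, A_5 (5T4) of order 60; the others are excluded. The observed types are precisely the cycle types that occur in D_5 (5T2). Each of the other remaining candidates has further cycle types, and by the Chebotarev density theorem the matching factorization patterns would occur for a proportion of primes equal to their share of the group: A_5 (5T4) additionally contains elements of type 3+1+1 (20 of its 60 elements, about 33% of primes). None of the 23 primes tested shows any such pattern (for each of these groups the chance of that is below 10^-4), which rules them out. Hence G = D_5 (5T2), of order 10. The Galois group D_5 (5T2) has order 10, so the splitting field has degree 10 over Q.

10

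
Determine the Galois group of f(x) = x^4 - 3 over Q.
The polynomial is an irreducible quartic over Q and its discriminant is -6912, which is not a perfect square, so the Galois group is not contained in A_4. The resolvent cubic y^3 + 12*y has exactly one rational root, so the Galois group is C_4 or D_4. The quartic remains irreducible over Q(sqrt(disc)), so the group is D_4.

D_4 (order 8)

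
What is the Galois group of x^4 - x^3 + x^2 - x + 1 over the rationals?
4T1: C_4

The polynomial is an irreducible quartic over Q and its discriminant is 125, which is not a perfect square, so the Galois group is not contained in A_4. The resolvent cubic y^3 - y^2 - 3*y + 2 has exactly one rational root, so the Galois group is C_4 or D_4. The quartic becomes reducible over Q(sqrt(disc)), so the group is C_4.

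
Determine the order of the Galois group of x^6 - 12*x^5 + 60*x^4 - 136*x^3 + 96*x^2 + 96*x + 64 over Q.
The degree of the splitting field over Q equals the order of the Galois group, so first determine the group. The polynomial f is an irreducible sextic over Q, so G = Gal(f/Q) is one of the 16 transitive subgroups 6T1, ..., 6T16 of S_6. The discriminant of f is -190210142896128, which is not a perfect square, so G is not contained in A_6. The transitive groups of degree 6 not contained in A_6 are: C_6 (6T1, order 6), S_3 (6T2, order 6), D_6 (6T3, order 12), C_3 x S_3 (6T5, order 18), A_4 x C_2 (6T6, order 24), S_4 (6T8, order 24), S_3 x S_3 (6T9, order 36), S_4 x C_2 (6T11, order 48), (S_3 x S_3) : C_2 (6T13, order 72), PGL(2,5) (6T14, order 120), S_6 (6T16, order 720). By Dedekind's theorem, for a prime p not dividing disc(f) the degrees of the irreducible factors of f mod p form the cycle type of an element of G. Factoring f modulo the 33 such primes p <= 149 (skipping 2, 3, which divide the discriminant), each new pattern first appears at: mod 5: f = (x^6 + 3x^5 + 4x^3 + x^2 + x + 4), pattern 6; mod 7: f = (x + 1)(x + 3)(x + 4)(x^3 + x^2 + 5x + 3), pattern 3+1+1+1; mod 17: f = (x^2 + 5x + 14)(x^2 + 6x + 12)(x^2 + 11x + 2), pattern 2+2+2; mod 19: f = (x^3 + 13x^2 + 12x + 1)(x^3 + 13x^2 + 12x + 7), pattern 3+3; mod 73: f = (x + 9)(x + 11)(x + 13)(x + 27)(x + 29)(x + 45), pattern 1+1+1+1+1+1. No other pattern occurs in this range, so the set of observed cycle types is {6, 3+1+1+1, 2+2+2, 3+3, 1+1+1+1+1+1}. The candidates containing elements of all these cycle types are C_3 x S_3 (6T5) of order 18, S_3 x S_3 (6T9) of order 36, (S_3 x S_3) : C_2 (6T13) of order 72, S_6 (6T16) of order 720; the others are excluded. The observed types are precisely the cycle types that occur in C_3 x S_3 (6T5). Each of the other remaining candidates has further cycle types, and by the Chebotarev density theorem the matching factorization patterns would occur for a proportion of primes equal to their share of the group: S_3 x S_3 (6T9) additionally contains elements of type 2+2+1+1 (9 of its 36 elements, about 25% of primes); (S_3 x S_3) : C_2 (6T13) additionally contains elements of type 4+2, 3+2+1, 2+2+1+1, 2+1+1+1+1 (45 of its 72 elements, about 62% of primes); S_6 (6T16) additionally contains elements of type 5+1, 4+2, 4+1+1, 3+2+1, 2+2+1+1, 2+1+1+1+1 (504 of its 720 elements, about 70% of primes). None of the 33 primes tested shows any such pattern (for each of these groups the chance of that is below 10^-4), which rules them out. Hence G = C_3 x S_3 (6T5), of order 18. The Galois group C_3 x S_3 (6T5) has order 18, so the splitting field has degree 18 over Q.

18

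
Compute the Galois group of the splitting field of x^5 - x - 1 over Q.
The polynomial f is an irreducible quintic over Q, so G = Gal(f/Q) is a transitive subgroup of S_5: one of C_5 (5T1, order 5), D_5 (5T2, order 10), F_20 (5T3, order 20), A_5 (5T4, order 60) or S_5 (5T5, order 120). The discriminant of f is 2869, which is not a perfect square, so G is not contained in A_5. The transitive groups of degree 5 not contained in A_5 are: F_20 (5T3, order 20), S_5 (5T5, order 120). By Dedekind's theorem, for a prime p not dividing disc(f) the degrees of the irreducible factors of f mod p form the cycle type of an element of G. Factoring f modulo the first such prime p = 2, each new pattern first appears at: mod 2: f = (x^2 + x + 1)(x^3 + x^2 + 1), pattern 3+2. No other pattern occurs in this range, so the set of observed cycle types is {3+2}. Among the candidates above, the only group containing elements of all these cycle types is S_5 (5T5) — F_20 (5T3) lacks at least one of them. Hence G = S_5 (5T5), of order 120.

S_5 (also written S5)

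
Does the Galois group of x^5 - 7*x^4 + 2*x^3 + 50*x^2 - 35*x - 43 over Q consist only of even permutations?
The polynomial is irreducible of degree 5 over Q. Its discriminant is 15352201216 = 123904^2, a perfect square. A Galois group lies in the alternating group exactly when the discriminant is a square in Q, so the Galois group (C_5) is contained in A_5.

Yes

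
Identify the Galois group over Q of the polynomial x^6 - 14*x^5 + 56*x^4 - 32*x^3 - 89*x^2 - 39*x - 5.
The polynomial f is an irreducible sextic over Q, so G = Gal(f/Q) is one of the 16 transitive subgroups 6T1, ..., 6T16 of S_6. The discriminant of f is 30991489 = 5567^2, a perfect square, so G is contained in A_6. The transitive groups of degree 6 contained in A_6 are: A_4 (6T4, order 12), S_4 (6T7, order 24), (C_3 x C_3) : C_4 (6T10, order 36), PSL(2,5) (6T12, order 60), A_6 (6T15, order 360). By Dedekind's theorem, for a prime p not dividing disc(f) the degrees of the irreducible factors of f mod p form the cycle type of an element of G. Factoring f modulo the 21 such primes p <= 79 (skipping 19, which divides the discriminant), each new pattern first appears at: mod 2: f = (x + 1)(x^5 + x^4 + x^3 + x^2 + 1), pattern 5+1; mod 7: f = (x^3 + 2x^2 + 4x + 5)(x^3 + 5x^2 + 6), pattern 3+3; mod 61: f = (x + 59)(x + 60)(x^2 + 23x + 32)(x^2 + 27x + 39), pattern 2+2+1+1. No other pattern occurs in this range, so the set of observed cycle types is {5+1, 3+3, 2+2+1+1}. The candidates containing elements of all these cycle types are PSL(2,5) (6T12) of order 60, A_6 (6T15) of order 360; the others are excluded. The observed types are precisely the cycle types that occur in PSL(2,5) (6T12) (apart from the identity). Each of the other remaining candidates has further cycle types, and by the Chebotarev density theorem the matching factorization patterns would occur for a proportion of primes equal to their share of the group: A_6 (6T15) additionally contains elements of type 4+2, 3+1+1+1 (130 of its 360 elements, about 36% of primes). None of the 21 primes tested shows any such pattern (for each of these groups the chance of that is below 10^-4), which rules them out. Hence G = PSL(2,5) (6T12), of order 60.

PSL(2,5)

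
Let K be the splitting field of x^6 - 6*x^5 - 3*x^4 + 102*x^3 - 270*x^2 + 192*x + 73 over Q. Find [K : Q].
The degree of the splitting field over Q equals the order of the Galois group, so first determine the group. The polynomial f is an irreducible sextic over Q, so G = Gal(f/Q) is one of the 16 transitive subgroups 6T1, ..., 6T16 of S_6. The discriminant of f is -30366624190464, which is not a perfect square, so G is not contained in A_6. The transitive groups of degree 6 not contained in A_6 are: C_6 (6T1, order 6), S_3 (6T2, order 6), D_6 (6T3, order 12), C_3 x S_3 (6T5, order 18), A_4 x C_2 (6T6, order 24), S_4 (6T8, order 24), S_3 x S_3 (6T9, order 36), S_4 x C_2 (6T11, order 48), (S_3 x S_3) : C_2 (6T13, order 72), PGL(2,5) (6T14, order 120), S_6 (6T16, order 720). By Dedekind's theorem, for a prime p not dividing disc(f) the degrees of the irreducible factors of f mod p form the cycle type of an element of G. Factoring f modulo the 33 such primes p <= 149 (skipping 2, 3, which divide the discriminant), each new pattern first appears at: mod 5: f = (x^3 + 4x + 2)(x^3 + 4x^2 + 3x + 4), pattern 3+3; mod 7: f = (x^6 + x^5 + 4x^4 + 4x^3 + 3x^2 + 3x + 3), pattern 6; mod 17: f = (x + 6)(x + 15)(x^2 + x + 3)(x^2 + 6x + 6), pattern 2+2+1+1; mod 19: f = (x + 3)(x + 4)(x + 8)(x + 14)(x^2 + 3x + 12), pattern 2+1+1+1+1; mod 71: f = (x^2 + 30x + 15)(x^2 + 48x + 46)(x^2 + 58x + 7), pattern 2+2+2. No other pattern occurs in this range, so the set of observed cycle types is {3+3, 6, 2+2+1+1, 2+1+1+1+1, 2+2+2}. The candidates containing elements of all these cycle types are A_4 x C_2 (6T6) of order 24, S_4 x C_2 (6T11) of order 48, (S_3 x S_3) : C_2 (6T13) of order 72, S_6 (6T16) of order 720; the others are excluded. The observed types are precisely the cycle types that occur in A_4 x C_2 (6T6) (apart from the identity). Each of the other remaining candidates has further cycle types, and by the Chebotarev density theorem the matching factorization patterns would occur for a proportion of primes equal to their share of the group: S_4 x C_2 (6T11) additionally contains elements of type 4+2, 4+1+1 (12 of its 48 elements, about 25% of primes); (S_3 x S_3) : C_2 (6T13) additionally contains elements of type 4+2, 3+2+1, 3+1+1+1 (34 of its 72 elements, about 47% of primes); S_6 (6T16) additionally contains elements of type 5+1, 4+2, 4+1+1, 3+2+1, 3+1+1+1 (484 of its 720 elements, about 67% of primes). None of the 33 primes tested shows any such pattern (for each of these groups the chance of that is below 10^-4), which rules them out. Hence G = A_4 x C_2 (6T6), of order 24. The Galois group A_4 x C_2 (6T6) has order 24, so the splitting field has degree 24 over Q.

24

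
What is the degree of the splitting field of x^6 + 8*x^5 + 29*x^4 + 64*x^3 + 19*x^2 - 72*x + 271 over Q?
The degree of the splitting field over Q equals the order of the Galois group, so first determine the group. The polynomial f is an irreducible sextic over Q, so G = Gal(f/Q) is one of the 16 transitive subgroups 6T1, ..., 6T16 of S_6. The discriminant of f is 564385546240000 = 23756800^2, a perfect square, so G is contained in A_6. The transitive groups of degree 6 contained in A_6 are: A_4 (6T4, order 12), S_4 (6T7, order 24), (C_3 x C_3) : C_4 (6T10, order 36), PSL(2,5) (6T12, order 60), A_6 (6T15, order 360). By Dedekind's theorem, for a prime p not dividing disc(f) the degrees of the irreducible factors of f mod p form the cycle type of an element of G. Factoring f modulo the 19 such primes p <= 79 (skipping 2, 5, 29, which divide the discriminant), each new pattern first appears at: mod 3: f = (x^2 + 2x + 2)(x^4 + x + 2), pattern 4+2; mod 11: f = (x^3 + 7x + 1)(x^3 + 8x^2 + 7), pattern 3+3; mod 19: f = (x + 4)(x + 6)(x^2 + 7x + 2)(x^2 + 10x + 10), pattern 2+2+1+1; mod 61: f = (x + 10)(x + 24)(x + 57)(x^3 + 39x^2 + 36x + 36), pattern 3+1+1+1. No other pattern occurs in this range, so the set of observed cycle types is {4+2, 3+3, 2+2+1+1, 3+1+1+1}. The candidates containing elements of all these cycle types are (C_3 x C_3) : C_4 (6T10) of order 36, A_6 (6T15) of order 360; the others are excluded. The observed types are precisely the cycle types that occur in (C_3 x C_3) : C_4 (6T10) (apart from the identity). Each of the other remaining candidates has further cycle types, and by the Chebotarev density theorem the matching factorization patterns would occur for a proportion of primes equal to their share of the group: A_6 (6T15) additionally contains elements of type 5+1 (144 of its 360 elements, about 40% of primes). None of the 19 primes tested shows any such pattern (for each of these groups the chance of that is below 10^-4), which rules them out. Hence G = (C_3 x C_3) : C_4 (6T10), of order 36. The Galois group (C_3 x C_3) : C_4 (6T10) has order 36, so the splitting field has degree 36 over Q.

36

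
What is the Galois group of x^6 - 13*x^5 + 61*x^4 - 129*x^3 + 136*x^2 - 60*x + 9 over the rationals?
The polynomial f is an irreducible sextic over Q, so G = Gal(f/Q) is one of the 16 transitive subgroups 6T1, ..., 6T16 of S_6. The discriminant of f is 1064390625 = 32625^2, a perfect square, so G is contained in A_6. The transitive groups of degree 6 contained in A_6 are: A_4 (6T4, order 12), S_4 (6T7, order 24), (C_3 x C_3) : C_4 (6T10, order 36), PSL(2,5) (6T12, order 60), A_6 (6T15, order 360). By Dedekind's theorem, for a prime p not dividing disc(f) the degrees of the irreducible factors of f mod p form the cycle type of an element of G. Factoring f modulo the 19 such primes p <= 79 (skipping 3, 5, 29, which divide the discriminant), each new pattern first appears at: mod 2: f = (x^2 + x + 1)(x^4 + x + 1), pattern 4+2; mod 11: f = (x^3 + 4x^2 + 2x + 6)(x^3 + 5x^2 + 6x + 7), pattern 3+3; mod 19: f = (x + 5)(x + 9)(x^2 + 2x + 17)(x^2 + 9x + 17), pattern 2+2+1+1; mod 61: f = (x + 3)(x + 50)(x + 54)(x^3 + 2x^2 + 7x + 4), pattern 3+1+1+1. No other pattern occurs in this range, so the set of observed cycle types is {4+2, 3+3, 2+2+1+1, 3+1+1+1}. The candidates containing elements of all these cycle types are (C_3 x C_3) : C_4 (6T10) of order 36, A_6 (6T15) of order 360; the others are excluded. The observed types are precisely the cycle types that occur in (C_3 x C_3) : C_4 (6T10) (apart from the identity). Each of the other remaining candidates has further cycle types, and by the Chebotarev density theorem the matching factorization patterns would occur for a proportion of primes equal to their share of the group: A_6 (6T15) additionally contains elements of type 5+1 (144 of its 360 elements, about 40% of primes). None of the 19 primes tested shows any such pattern (for each of these groups the chance of that is below 10^-4), which rules them out. Hence G = (C_3 x C_3) : C_4 (6T10), of order 36.

6T10: (C_3 x C_3) : C_4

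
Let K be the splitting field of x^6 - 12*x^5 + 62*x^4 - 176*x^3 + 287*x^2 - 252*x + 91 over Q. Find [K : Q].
12

The degree of the splitting field over Q equals the order of the Galois group, so first determine the group. The polynomial f is an irreducible sextic over Q, so G = Gal(f/Q) is one of the 16 transitive subgroups 6T1, ..., 6T16 of S_6. The discriminant of f is 153664 = 392^2, a perfect square, so G is contained in A_6. The transitive groups of degree 6 contained in A_6 are: A_4 (6T4, order 12), S_4 (6T7, order 24), (C_3 x C_3) : C_4 (6T10, order 36), PSL(2,5) (6T12, order 60), A_6 (6T15, order 360). By Dedekind's theorem, for a prime p not dividing disc(f) the degrees of the irreducible factors of f mod p form the cycle type of an element of G. Factoring f modulo the 33 such primes p <= 149 (skipping 2, 7, which divide the discriminant), each new pattern first appears at: mod 3: f = (x^3 + x^2 + 2x + 1)(x^3 + 2x^2 + x + 1), pattern 3+3; mod 13: f = (x)(x + 9)(x^2 + 9x + 2)(x^2 + 9x + 12), pattern 2+2+1+1. No other pattern occurs in this range, so the set of observed cycle types is {3+3, 2+2+1+1}. The candidates containing elements of all these cycle types are A_4 (6T4) of order 12, S_4 (6T7) of order 24, (C_3 x C_3) : C_4 (6T10) of order 36, PSL(2,5) (6T12) of order 60, A_6 (6T15) of order 360; the others are excluded. The observed types are precisely the cycle types that occur in A_4 (6T4) (apart from the identity). Each of the other remaining candidates has further cycle types, and by the Chebotarev density theorem the matching factorization patterns would occur for a proportion of primes equal to their share of the group: S_4 (6T7) additionally contains elements of type 4+2 (6 of its 24 elements, about 25% of primes); (C_3 x C_3) : C_4 (6T10) additionally contains elements of type 4+2, 3+1+1+1 (22 of its 36 elements, about 61% of primes); PSL(2,5) (6T12) additionally contains elements of type 5+1 (24 of its 60 elements, about 40% of primes); A_6 (6T15) additionally contains elements of type 5+1, 4+2, 3+1+1+1 (274 of its 360 elements, about 76% of primes). None of the 33 primes tested shows any such pattern (for each of these groups the chance of that is below 10^-4), which rules them out. Hence G = A_4 (6T4), of order 12. The Galois group A_4 (6T4) has order 12, so the splitting field has degree 12 over Q.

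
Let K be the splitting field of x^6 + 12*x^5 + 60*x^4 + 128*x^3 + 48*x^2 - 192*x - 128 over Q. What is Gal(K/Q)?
The polynomial f is an irreducible sextic over Q, so G = Gal(f/Q) is one of the 16 transitive subgroups 6T1, ..., 6T16 of S_6. The discriminant of f is 1352605460594688, which is not a perfect square, so G is not contained in A_6. The transitive groups of degree 6 not contained in A_6 are: C_6 (6T1, order 6), S_3 (6T2, order 6), D_6 (6T3, order 12), C_3 x S_3 (6T5, order 18), A_4 x C_2 (6T6, order 24), S_4 (6T8, order 24), S_3 x S_3 (6T9, order 36), S_4 x C_2 (6T11, order 48), (S_3 x S_3) : C_2 (6T13, order 72), PGL(2,5) (6T14, order 120), S_6 (6T16, order 720). By Dedekind's theorem, for a prime p not dividing disc(f) the degrees of the irreducible factors of f mod p form the cycle type of an element of G. Factoring f modulo the 79 such primes p <= 419 (skipping 2, 3, which divide the discriminant), each new pattern first appears at: mod 5: f = (x^6 + 2x^5 + 3x^3 + 3x^2 + 3x + 2), pattern 6; mod 7: f = (x^2 + x + 6)(x^2 + 5x + 3)(x^2 + 6x + 3), pattern 2+2+2; mod 11: f = (x + 1)(x + 9)(x^2 + 5x + 7)(x^2 + 8x + 6), pattern 2+2+1+1; mod 13: f = (x^3 + 6x^2 + 12x + 11)(x^3 + 6x^2 + 12x + 12), pattern 3+3; mod 97: f = (x + 3)(x + 6)(x + 37)(x + 45)(x + 52)(x + 63), pattern 1+1+1+1+1+1. No other pattern occurs in this range, so the set of observed cycle types is {6, 2+2+2, 2+2+1+1, 3+3, 1+1+1+1+1+1}. The candidates containing elements of all these cycle types are D_6 (6T3) of order 12, A_4 x C_2 (6T6) of order 24, S_3 x S_3 (6T9) of order 36, S_4 x C_2 (6T11) of order 48, (S_3 x S_3) : C_2 (6T13) of order 72, PGL(2,5) (6T14) of order 120, S_6 (6T16) of order 720; the others are excluded. The observed types are precisely the cycle types that occur in D_6 (6T3). Each of the other remaining candidates has further cycle types, and by the Chebotarev density theorem the matching factorization patterns would occur for a proportion of primes equal to their share of the group: A_4 x C_2 (6T6) additionally contains elements of type 2+1+1+1+1 (3 of its 24 elements, about 12% of primes); S_3 x S_3 (6T9) additionally contains elements of type 3+1+1+1 (4 of its 36 elements, about 11% of primes); S_4 x C_2 (6T11) additionally contains elements of type 4+2, 4+1+1, 2+1+1+1+1 (15 of its 48 elements, about 31% of primes); (S_3 x S_3) : C_2 (6T13) additionally contains elements of type 4+2, 3+2+1, 3+1+1+1, 2+1+1+1+1 (40 of its 72 elements, about 56% of primes); PGL(2,5) (6T14) additionally contains elements of type 5+1, 4+1+1 (54 of its 120 elements, about 45% of primes); S_6 (6T16) additionally contains elements of type 5+1, 4+2, 4+1+1, 3+2+1, 3+1+1+1, 2+1+1+1+1 (499 of its 720 elements, about 69% of primes). None of the 79 primes tested shows any such pattern (for each of these groups the chance of that is below 10^-4), which rules them out. Hence G = D_6 (6T3), of order 12.

D_6 (order 12)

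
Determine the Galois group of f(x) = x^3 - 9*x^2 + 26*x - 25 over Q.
The polynomial is an irreducible cubic over Q and its discriminant is -23, which is not a perfect square. For an irreducible cubic, a non-square discriminant gives Galois group S_3.

S_3, the symmetric group on 3 letters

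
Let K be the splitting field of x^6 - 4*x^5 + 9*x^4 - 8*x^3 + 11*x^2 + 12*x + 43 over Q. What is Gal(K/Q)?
The polynomial f is an irreducible sextic over Q, so G = Gal(f/Q) is one of the 16 transitive subgroups 6T1, ..., 6T16 of S_6. The discriminant of f is -18046378835968, which is not a perfect square, so G is not contained in A_6. The transitive groups of degree 6 not contained in A_6 are: C_6 (6T1, order 6), S_3 (6T2, order 6), D_6 (6T3, order 12), C_3 x S_3 (6T5, order 18), A_4 x C_2 (6T6, order 24), S_4 (6T8, order 24), S_3 x S_3 (6T9, order 36), S_4 x C_2 (6T11, order 48), (S_3 x S_3) : C_2 (6T13, order 72), PGL(2,5) (6T14, order 120), S_6 (6T16, order 720). By Dedekind's theorem, for a prime p not dividing disc(f) the degrees of the irreducible factors of f mod p form the cycle type of an element of G. Factoring f modulo the 37 such primes p <= 167 (skipping 2, 7, which divide the discriminant), each new pattern first appears at: mod 3: f = (x^6 + 2x^5 + x^3 + 2x^2 + 1), pattern 6; mod 11: f = (x^3 + 10x + 3)(x^3 + 7x^2 + 10x + 7), pattern 3+3; mod 13: f = (x^2 + 4x + 12)(x^2 + 8x + 8)(x^2 + 10x + 6), pattern 2+2+2; mod 29: f = (x + 7)(x + 9)(x + 11)(x + 14)(x + 17)(x + 25), pattern 1+1+1+1+1+1. No other pattern occurs in this range, so the set of observed cycle types is {6, 3+3, 2+2+2, 1+1+1+1+1+1}. The candidates containing elements of all these cycle types are C_6 (6T1) of order 6, D_6 (6T3) of order 12, C_3 x S_3 (6T5) of order 18, A_4 x C_2 (6T6) of order 24, S_3 x S_3 (6T9) of order 36, S_4 x C_2 (6T11) of order 48, (S_3 x S_3) : C_2 (6T13) of order 72, PGL(2,5) (6T14) of order 120, S_6 (6T16) of order 720; the others are excluded. The observed types are precisely the cycle types that occur in C_6 (6T1). Each of the other remaining candidates has further cycle types, and by the Chebotarev density theorem the matching factorization patterns would occur for a proportion of primes equal to their share of the group: D_6 (6T3) additionally contains elements of type 2+2+1+1 (3 of its 12 elements, about 25% of primes); C_3 x S_3 (6T5) additionally contains elements of type 3+1+1+1 (4 of its 18 elements, about 22% of primes); A_4 x C_2 (6T6) additionally contains elements of type 2+2+1+1, 2+1+1+1+1 (6 of its 24 elements, about 25% of primes); S_3 x S_3 (6T9) additionally contains elements of type 3+1+1+1, 2+2+1+1 (13 of its 36 elements, about 36% of primes); S_4 x C_2 (6T11) additionally contains elements of type 4+2, 4+1+1, 2+2+1+1, 2+1+1+1+1 (24 of its 48 elements, about 50% of primes); (S_3 x S_3) : C_2 (6T13) additionally contains elements of type 4+2, 3+2+1, 3+1+1+1, 2+2+1+1, 2+1+1+1+1 (49 of its 72 elements, about 68% of primes); PGL(2,5) (6T14) additionally contains elements of type 5+1, 4+1+1, 2+2+1+1 (69 of its 120 elements, about 58% of primes); S_6 (6T16) additionally contains elements of type 5+1, 4+2, 4+1+1, 3+2+1, 3+1+1+1, 2+2+1+1, 2+1+1+1+1 (544 of its 720 elements, about 76% of primes). None of the 37 primes tested shows any such pattern (for each of these groups the chance of that is below 10^-4), which rules them out. Hence G = C_6 (6T1), of order 6.

C_6, the cyclic group of order 6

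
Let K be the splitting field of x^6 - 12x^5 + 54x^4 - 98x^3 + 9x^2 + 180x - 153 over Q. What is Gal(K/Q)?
The polynomial f is an irreducible sextic over Q, so G = Gal(f/Q) is one of the 16 transitive subgroups 6T1, ..., 6T16 of S_6. The discriminant of f is 19050624576 = 138024^2, a perfect square, so G is contained in A_6. The transitive groups of degree 6 contained in A_6 are: A_4 (6T4, order 12), S_4 (6T7, order 24), (C_3 x C_3) : C_4 (6T10, order 36), PSL(2,5) (6T12, order 60), A_6 (6T15, order 360). By Dedekind's theorem, for a prime p not dividing disc(f) the degrees of the irreducible factors of f mod p form the cycle type of an element of G. Factoring f modulo the 33 such primes p <= 151 (skipping 2, 3, 71, which divide the discriminant), each new pattern first appears at: mod 5: f = (x^3 + 3x + 2)(x^3 + 3x^2 + x + 1), pattern 3+3; mod 17: f = (x)(x + 4)(x^2 + 2x + 15)(x^2 + 16x + 3), pattern 2+2+1+1. No other pattern occurs in this range, so the set of observed cycle types is {3+3, 2+2+1+1}. The candidates containing elements of all these cycle types are A_4 (6T4) of order 12, S_4 (6T7) of order 24, (C_3 x C_3) : C_4 (6T10) of order 36, PSL(2,5) (6T12) of order 60, A_6 (6T15) of order 360; the others are excluded. The observed types are precisely the cycle types that occur in A_4 (6T4) (apart from the identity). Each of the other remaining candidates has further cycle types, and by the Chebotarev density theorem the matching factorization patterns would occur for a proportion of primes equal to their share of the group: S_4 (6T7) additionally contains elements of type 4+2 (6 of its 24 elements, about 25% of primes); (C_3 x C_3) : C_4 (6T10) additionally contains elements of type 4+2, 3+1+1+1 (22 of its 36 elements, about 61% of primes); PSL(2,5) (6T12) additionally contains elements of type 5+1 (24 of its 60 elements, about 40% of primes); A_6 (6T15) additionally contains elements of type 5+1, 4+2, 3+1+1+1 (274 of its 360 elements, about 76% of primes). None of the 33 primes tested shows any such pattern (for each of these groups the chance of that is below 10^-4), which rules them out. Hence G = A_4 (6T4), of order 12.

A_4, A_4 acting on 6 points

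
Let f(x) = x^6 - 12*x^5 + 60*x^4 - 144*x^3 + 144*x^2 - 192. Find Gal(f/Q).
S_3 x S_3

The polynomial f is an irreducible sextic over Q, so G = Gal(f/Q) is one of the 16 transitive subgroups 6T1, ..., 6T16 of S_6. The discriminant of f is 5410421842378752, which is not a perfect square, so G is not contained in A_6. The transitive groups of degree 6 not contained in A_6 are: C_6 (6T1, order 6), S_3 (6T2, order 6), D_6 (6T3, order 12), C_3 x S_3 (6T5, order 18), A_4 x C_2 (6T6, order 24), S_4 (6T8, order 24), S_3 x S_3 (6T9, order 36), S_4 x C_2 (6T11, order 48), (S_3 x S_3) : C_2 (6T13, order 72), PGL(2,5) (6T14, order 120), S_6 (6T16, order 720). By Dedekind's theorem, for a prime p not dividing disc(f) the degrees of the irreducible factors of f mod p form the cycle type of an element of G. Factoring f modulo the 23 such primes p <= 97 (skipping 2, 3, which divide the discriminant), each new pattern first appears at: mod 5: f = (x^6 + 3x^5 + x^3 + 4x^2 + 3), pattern 6; mod 11: f = (x + 3)(x + 10)(x^2 + 2x + 6)(x^2 + 6x + 7), pattern 2+2+1+1; mod 13: f = (x + 1)(x + 7)(x + 12)(x^3 + 7x^2 + 12x + 7), pattern 3+1+1+1; mod 31: f = (x^2 + 9x + 22)(x^2 + 11x + 8)(x^2 + 30x + 13), pattern 2+2+2; mod 97: f = (x^3 + 91x^2 + 12x + 17)(x^3 + 91x^2 + 12x + 80), pattern 3+3. No other pattern occurs in this range, so the set of observed cycle types is {6, 2+2+1+1, 3+1+1+1, 2+2+2, 3+3}. The candidates containing elements of all these cycle types are S_3 x S_3 (6T9) of order 36, (S_3 x S_3) : C_2 (6T13) of order 72, S_6 (6T16) of order 720; the others are excluded. The observed types are precisely the cycle types that occur in S_3 x S_3 (6T9) (apart from the identity). Each of the other remaining candidates has further cycle types, and by the Chebotarev density theorem the matching factorization patterns would occur for a proportion of primes equal to their share of the group: (S_3 x S_3) : C_2 (6T13) additionally contains elements of type 4+2, 3+2+1, 2+1+1+1+1 (36 of its 72 elements, about 50% of primes); S_6 (6T16) additionally contains elements of type 5+1, 4+2, 4+1+1, 3+2+1, 2+1+1+1+1 (459 of its 720 elements, about 64% of primes). None of the 23 primes tested shows any such pattern (for each of these groups the chance of that is below 10^-4), which rules them out. Hence G = S_3 x S_3 (6T9), of order 36.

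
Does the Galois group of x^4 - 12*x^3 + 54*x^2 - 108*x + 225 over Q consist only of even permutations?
Yes

The polynomial is irreducible of degree 4 over Q. Its discriminant is 764411904 = 27648^2, a perfect square. A Galois group lies in the alternating group exactly when the discriminant is a square in Q, so the Galois group (V_4) is contained in A_4.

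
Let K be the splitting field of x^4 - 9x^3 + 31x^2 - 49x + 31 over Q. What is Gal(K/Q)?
The polynomial is an irreducible quartic over Q and its discriminant is 125, which is not a perfect square, so the Galois group is not contained in A_4. The resolvent cubic y^3 - 31*y^2 + 317*y - 1068 has exactly one rational root, so the Galois group is C_4 or D_4. The quartic becomes reducible over Q(sqrt(disc)), so the group is C_4.

C_4 (also written C4)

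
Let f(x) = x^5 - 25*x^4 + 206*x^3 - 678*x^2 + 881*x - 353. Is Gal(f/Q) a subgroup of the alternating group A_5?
Yes

The polynomial is irreducible of degree 5 over Q. Its discriminant is 8121314443264 = 2849792^2, a perfect square. A Galois group lies in the alternating group exactly when the discriminant is a square in Q, so the Galois group (C_5) is contained in A_5.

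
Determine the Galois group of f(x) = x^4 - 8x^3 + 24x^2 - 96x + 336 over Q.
The polynomial is an irreducible quartic over Q and its discriminant is 1358954496 = 36864^2, a perfect square, so the Galois group is contained in A_4. The resolvent cubic y^3 - 24*y^2 - 576*y + 1536 is irreducible over Q. An irreducible resolvent with square discriminant gives A_4.

A_4 (order 12)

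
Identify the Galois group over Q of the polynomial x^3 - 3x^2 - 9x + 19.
3T1: C_3

The polynomial is an irreducible cubic over Q and its discriminant is 5184 = 72^2, a perfect square. For an irreducible cubic, a square discriminant forces the Galois group to be A_3, the cyclic group of order 3.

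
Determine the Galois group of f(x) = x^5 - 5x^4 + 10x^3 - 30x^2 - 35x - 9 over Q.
The polynomial f is an irreducible quintic over Q, so G = Gal(f/Q) is a transitive subgroup of S_5: one of C_5 (5T1, order 5), D_5 (5T2, order 10), F_20 (5T3, order 20), A_5 (5T4, order 60) or S_5 (5T5, order 120). The discriminant of f is 4992800000, which is not a perfect square, so G is not contained in A_5. The transitive groups of degree 5 not contained in A_5 are: F_20 (5T3, order 20), S_5 (5T5, order 120). By Dedekind's theorem, for a prime p not dividing disc(f) the degrees of the irreducible factors of f mod p form the cycle type of an element of G. Factoring f modulo the 18 such primes p <= 71 (skipping 2, 5, which divide the discriminant), each new pattern first appears at: mod 3: f = (x)(x^4 + x^3 + x^2 + 1), pattern 4+1; mod 11: f = (x^5 + 6x^4 + 10x^3 + 3x^2 + 9x + 2), pattern 5; mod 19: f = (x + 10)(x^2 + 8x + 1)(x^2 + 15x + 1), pattern 2+2+1. No other pattern occurs in this range, so the set of observed cycle types is {4+1, 5, 2+2+1}. The candidates containing elements of all these cycle types are F_20 (5T3) of order 20, S_5 (5T5) of order 120; the others are excluded. The observed types are precisely the cycle types that occur in F_20 (5T3) (apart from the identity). Each of the other remaining candidates has further cycle types, and by the Chebotarev density theorem the matching factorization patterns would occur for a proportion of primes equal to their share of the group: S_5 (5T5) additionally contains elements of type 3+2, 3+1+1, 2+1+1+1 (50 of its 120 elements, about 42% of primes). None of the 18 primes tested shows any such pattern (for each of these groups the chance of that is below 10^-4), which rules them out. Hence G = F_20 (5T3), of order 20.

5T3: F_20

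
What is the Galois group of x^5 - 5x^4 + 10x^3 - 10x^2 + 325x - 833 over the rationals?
The polynomial f is an irreducible quintic over Q, so G = Gal(f/Q) is a transitive subgroup of S_5: one of C_5 (5T1, order 5), D_5 (5T2, order 10), F_20 (5T3, order 20), A_5 (5T4, order 60) or S_5 (5T5, order 120). The discriminant of f is 1073741824000000 = 32768000^2, a perfect square, so G is contained in A_5. The transitive groups of degree 5 contained in A_5 are: C_5 (5T1, order 5), D_5 (5T2, order 10), A_5 (5T4, order 60). By Dedekind's theorem, for a prime p not dividing disc(f) the degrees of the irreducible factors of f mod p form the cycle type of an element of G. Factoring f modulo the 2 such primes p <= 7 (skipping 2, 5, which divide the discriminant), each new pattern first appears at: mod 3: f = (x^5 + x^4 + x^3 + 2x^2 + x + 1), pattern 5; mod 7: f = (x)(x + 2)(x^3 + 3x + 5), pattern 3+1+1. No other pattern occurs in this range, so the set of observed cycle types is {5, 3+1+1}. Among the candidates above, the only group containing elements of all these cycle types is A_5 (5T4) — each of C_5 (5T1), D_5 (5T2) lacks at least one of them. Hence G = A_5 (5T4), of order 60.

5T4: A_5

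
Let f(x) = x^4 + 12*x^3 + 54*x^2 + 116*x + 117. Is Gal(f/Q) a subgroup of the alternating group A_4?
Yes

The polynomial is irreducible of degree 4 over Q. Its discriminant is 331776 = 576^2, a perfect square. A Galois group lies in the alternating group exactly when the discriminant is a square in Q, so the Galois group (A_4) is contained in A_4.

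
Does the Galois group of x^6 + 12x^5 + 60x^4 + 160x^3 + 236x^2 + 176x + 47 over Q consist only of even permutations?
Yes

The polynomial is irreducible of degree 6 over Q. Its discriminant is 3356224 = 1832^2, a perfect square. A Galois group lies in the alternating group exactly when the discriminant is a square in Q, so the Galois group (S_4) is contained in A_6.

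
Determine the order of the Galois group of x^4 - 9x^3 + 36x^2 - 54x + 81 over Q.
The degree of the splitting field over Q equals the order of the Galois group, so first determine the group. The polynomial is an irreducible quartic over Q and its discriminant is 66430125, which is not a perfect square, so the Galois group is not contained in A_4. The resolvent cubic y^3 - 36*y^2 + 162*y + 2187 has exactly one rational root, so the Galois group is C_4 or D_4. The quartic becomes reducible over Q(sqrt(disc)), so the group is C_4. The Galois group C_4 (4T1) has order 4, so the splitting field has degree 4 over Q.

4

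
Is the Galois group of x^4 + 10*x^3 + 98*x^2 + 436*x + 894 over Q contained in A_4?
The polynomial is irreducible of degree 4 over Q. Its discriminant is 37045470784 = 192472^2, a perfect square. A Galois group lies in the alternating group exactly when the discriminant is a square in Q, so the Galois group (A_4) is contained in A_4.

Yes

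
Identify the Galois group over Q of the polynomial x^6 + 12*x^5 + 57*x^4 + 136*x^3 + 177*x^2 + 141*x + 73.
C_6 (order 6)

The polynomial f is an irreducible sextic over Q, so G = Gal(f/Q) is one of the 16 transitive subgroups 6T1, ..., 6T16 of S_6. The discriminant of f is -7105563, which is not a perfect square, so G is not contained in A_6. The transitive groups of degree 6 not contained in A_6 are: C_6 (6T1, order 6), S_3 (6T2, order 6), D_6 (6T3, order 12), C_3 x S_3 (6T5, order 18), A_4 x C_2 (6T6, order 24), S_4 (6T8, order 24), S_3 x S_3 (6T9, order 36), S_4 x C_2 (6T11, order 48), (S_3 x S_3) : C_2 (6T13, order 72), PGL(2,5) (6T14, order 120), S_6 (6T16, order 720). By Dedekind's theorem, for a prime p not dividing disc(f) the degrees of the irreducible factors of f mod p form the cycle type of an element of G. Factoring f modulo the 37 such primes p <= 167 (skipping 3, 19, which divide the discriminant), each new pattern first appears at: mod 2: f = (x^6 + x^4 + x^2 + x + 1), pattern 6; mod 7: f = (x^3 + 6x^2 + 3x + 6)(x^3 + 6x^2 + 4x + 4), pattern 3+3; mod 17: f = (x^2 + 3x + 8)(x^2 + 11x + 6)(x^2 + 15x + 4), pattern 2+2+2; mod 37: f = (x + 4)(x + 18)(x + 19)(x + 21)(x + 27)(x + 34), pattern 1+1+1+1+1+1. No other pattern occurs in this range, so the set of observed cycle types is {6, 3+3, 2+2+2, 1+1+1+1+1+1}. The candidates containing elements of all these cycle types are C_6 (6T1) of order 6, D_6 (6T3) of order 12, C_3 x S_3 (6T5) of order 18, A_4 x C_2 (6T6) of order 24, S_3 x S_3 (6T9) of order 36, S_4 x C_2 (6T11) of order 48, (S_3 x S_3) : C_2 (6T13) of order 72, PGL(2,5) (6T14) of order 120, S_6 (6T16) of order 720; the others are excluded. The observed types are precisely the cycle types that occur in C_6 (6T1). Each of the other remaining candidates has further cycle types, and by the Chebotarev density theorem the matching factorization patterns would occur for a proportion of primes equal to their share of the group: D_6 (6T3) additionally contains elements of type 2+2+1+1 (3 of its 12 elements, about 25% of primes); C_3 x S_3 (6T5) additionally contains elements of type 3+1+1+1 (4 of its 18 elements, about 22% of primes); A_4 x C_2 (6T6) additionally contains elements of type 2+2+1+1, 2+1+1+1+1 (6 of its 24 elements, about 25% of primes); S_3 x S_3 (6T9) additionally contains elements of type 3+1+1+1, 2+2+1+1 (13 of its 36 elements, about 36% of primes); S_4 x C_2 (6T11) additionally contains elements of type 4+2, 4+1+1, 2+2+1+1, 2+1+1+1+1 (24 of its 48 elements, about 50% of primes); (S_3 x S_3) : C_2 (6T13) additionally contains elements of type 4+2, 3+2+1, 3+1+1+1, 2+2+1+1, 2+1+1+1+1 (49 of its 72 elements, about 68% of primes); PGL(2,5) (6T14) additionally contains elements of type 5+1, 4+1+1, 2+2+1+1 (69 of its 120 elements, about 58% of primes); S_6 (6T16) additionally contains elements of type 5+1, 4+2, 4+1+1, 3+2+1, 3+1+1+1, 2+2+1+1, 2+1+1+1+1 (544 of its 720 elements, about 76% of primes). None of the 37 primes tested shows any such pattern (for each of these groups the chance of that is below 10^-4), which rules them out. Hence G = C_6 (6T1), of order 6.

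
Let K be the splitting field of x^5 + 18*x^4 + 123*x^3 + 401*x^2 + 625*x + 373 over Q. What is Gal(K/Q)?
C_5 (also written C5)

The polynomial f is an irreducible quintic over Q, so G = Gal(f/Q) is a transitive subgroup of S_5: one of C_5 (5T1, order 5), D_5 (5T2, order 10), F_20 (5T3, order 20), A_5 (5T4, order 60) or S_5 (5T5, order 120). The discriminant of f is 14641 = 121^2, a perfect square, so G is contained in A_5. The transitive groups of degree 5 contained in A_5 are: C_5 (5T1, order 5), D_5 (5T2, order 10), A_5 (5T4, order 60). By Dedekind's theorem, for a prime p not dividing disc(f) the degrees of the irreducible factors of f mod p form the cycle type of an element of G. Factoring f modulo the 14 such primes p <= 47 (skipping 11, which divides the discriminant), each new pattern first appears at: mod 2: f = (x^5 + x^3 + x^2 + x + 1), pattern 5; mod 23: f = (x + 5)(x + 19)(x + 20)(x + 21)(x + 22), pattern 1+1+1+1+1. No other pattern occurs in this range, so the set of observed cycle types is {5, 1+1+1+1+1}. The candidates containing elements of all these cycle types are C_5 (5T1) of order 5, D_5 (5T2) of order 10, A_5 (5T4) of order 60; the others are excluded. The observed types are precisely the cycle types that occur in C_5 (5T1). Each of the other remaining candidates has further cycle types, and by the Chebotarev density theorem the matching factorization patterns would occur for a proportion of primes equal to their share of the group: D_5 (5T2) additionally contains elements of type 2+2+1 (5 of its 10 elements, about 50% of primes); A_5 (5T4) additionally contains elements of type 3+1+1, 2+2+1 (35 of its 60 elements, about 58% of primes). None of the 14 primes tested shows any such pattern (for each of these groups the chance of that is below 10^-4), which rules them out. Hence G = C_5 (5T1), of order 5.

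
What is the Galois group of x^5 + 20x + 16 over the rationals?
A_5 (order 60)

The polynomial f is an irreducible quintic over Q, so G = Gal(f/Q) is a transitive subgroup of S_5: one of C_5 (5T1, order 5), D_5 (5T2, order 10), F_20 (5T3, order 20), A_5 (5T4, order 60) or S_5 (5T5, order 120). The discriminant of f is 1024000000 = 32000^2, a perfect square, so G is contained in A_5. The transitive groups of degree 5 contained in A_5 are: C_5 (5T1, order 5), D_5 (5T2, order 10), A_5 (5T4, order 60). By Dedekind's theorem, for a prime p not dividing disc(f) the degrees of the irreducible factors of f mod p form the cycle type of an element of G. Factoring f modulo the 2 such primes p <= 7 (skipping 2, 5, which divide the discriminant), each new pattern first appears at: mod 3: f = (x^5 + 2x + 1), pattern 5; mod 7: f = (x + 2)(x + 3)(x^3 + 2x^2 + 5x + 5), pattern 3+1+1. No other pattern occurs in this range, so the set of observed cycle types is {5, 3+1+1}. Among the candidates above, the only group containing elements of all these cycle types is A_5 (5T4) — each of C_5 (5T1), D_5 (5T2) lacks at least one of them. Hence G = A_5 (5T4), of order 60.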